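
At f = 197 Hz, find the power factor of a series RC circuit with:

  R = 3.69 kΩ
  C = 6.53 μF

Step 1 — Angular frequency: ω = 2π·f = 2π·197 = 1238 rad/s.
Step 2 — Component impedances:
  R: Z = R = 3690 Ω
  C: Z = 1/(jωC) = -j/(ω·C) = 0 - j123.7 Ω
Step 3 — Series combination: Z_total = R + C = 3690 - j123.7 Ω = 3692∠-1.9° Ω.
Step 4 — Power factor: PF = cos(φ) = Re(Z)/|Z| = 3690/3692.1 = 0.9994.
Step 5 — Type: Im(Z) = -123.7 ⇒ leading (phase φ = -1.9°).

PF = 0.9994 (leading, φ = -1.9°)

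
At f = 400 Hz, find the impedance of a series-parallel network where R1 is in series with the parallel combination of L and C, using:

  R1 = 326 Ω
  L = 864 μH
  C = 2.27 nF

Step 1 — Angular frequency: ω = 2π·f = 2π·400 = 2513 rad/s.
Step 2 — Component impedances:
  R1: Z = R = 326 Ω
  L: Z = jωL = j·2513·0.000864 = 0 + j2.171 Ω
  C: Z = 1/(jωC) = -j/(ω·C) = 0 - j1.753e+05 Ω
Step 3 — Parallel branch: L || C = 1/(1/L + 1/C) = 0 + j2.171 Ω.
Step 4 — Series with R1: Z_total = R1 + (L || C) = 326 + j2.171 Ω = 326∠0.4° Ω.

Z = 326 + j2.171 Ω = 326∠0.4° Ω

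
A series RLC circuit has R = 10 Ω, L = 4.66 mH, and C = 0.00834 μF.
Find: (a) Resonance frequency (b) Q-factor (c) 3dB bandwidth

Step 1 — Resonance condition Im(Z)=0 gives ω₀ = 1/√(LC).
Step 2 — ω₀ = 1/√(0.00466·8.34e-09) = 1.604e+05 rad/s.
Step 3 — f₀ = ω₀/(2π) = 2.553e+04 Hz.
Step 4 — Series Q: Q = ω₀L/R = 1.604e+05·0.00466/10 = 74.75.
Step 5 — 3dB bandwidth: Δω = ω₀/Q = 2146 rad/s; BW = Δω/(2π) = 341.5 Hz.

(a) f₀ = 2.553e+04 Hz  (b) Q = 74.75  (c) BW = 341.5 Hz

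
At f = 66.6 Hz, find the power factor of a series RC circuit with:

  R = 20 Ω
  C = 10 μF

Step 1 — Angular frequency: ω = 2π·f = 2π·66.6 = 418.5 rad/s.
Step 2 — Component impedances:
  R: Z = R = 20 Ω
  C: Z = 1/(jωC) = -j/(ω·C) = 0 - j239 Ω
Step 3 — Series combination: Z_total = R + C = 20 - j239 Ω = 239.8∠-85.2° Ω.
Step 4 — Power factor: PF = cos(φ) = Re(Z)/|Z| = 20/239.8 = 0.0834.
Step 5 — Type: Im(Z) = -239 ⇒ leading (phase φ = -85.2°).

PF = 0.0834 (leading, φ = -85.2°)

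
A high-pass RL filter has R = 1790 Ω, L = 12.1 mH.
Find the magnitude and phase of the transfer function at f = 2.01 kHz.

Step 1 — Angular frequency: ω = 2π·2010 = 1.263e+04 rad/s.
Step 2 — Transfer function: H(jω) = jωL/(R + jωL).
Step 3 — Numerator jωL = j·152.8; denominator R + jωL = 1790 + j152.8.
Step 4 — H = 0.007235 + j0.08475.
Step 5 — Magnitude: |H| = 0.08506 (-21.4 dB); phase: φ = 85.1°.

|H| = 0.08506 (-21.4 dB), φ = 85.1°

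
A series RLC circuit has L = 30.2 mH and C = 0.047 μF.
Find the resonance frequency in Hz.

Step 1 — Resonance condition Im(Z)=0 gives ω₀ = 1/√(LC).
Step 2 — ω₀ = 1/√(0.0302·4.7e-08) = 2.654e+04 rad/s.
Step 3 — f₀ = ω₀/(2π) = 4224 Hz.

f₀ = 4224 Hz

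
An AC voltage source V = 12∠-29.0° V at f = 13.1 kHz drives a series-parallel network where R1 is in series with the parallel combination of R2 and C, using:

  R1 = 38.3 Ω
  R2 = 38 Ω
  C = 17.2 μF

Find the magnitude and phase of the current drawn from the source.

Step 1 — Angular frequency: ω = 2π·f = 2π·1.31e+04 = 8.231e+04 rad/s.
Step 2 — Component impedances:
  R1: Z = R = 38.3 Ω
  R2: Z = R = 38 Ω
  C: Z = 1/(jωC) = -j/(ω·C) = 0 - j0.7064 Ω
Step 3 — Parallel branch: R2 || C = 1/(1/R2 + 1/C) = 0.01313 - j0.7061 Ω.
Step 4 — Series with R1: Z_total = R1 + (R2 || C) = 38.31 - j0.7061 Ω = 38.32∠-1.1° Ω.
Step 5 — Source phasor: V = 12∠-29.0° V = 10.5 - j5.818 V.
Step 6 — Ohm's law: I = V / Z_total = (10.5 - j5.818) / (38.31 - j0.7061) = 0.2766 - j0.1467 A.
Step 7 — Convert to polar: |I| = 0.3132 A, ∠I = -27.9°.

I = 0.3132∠-27.9° A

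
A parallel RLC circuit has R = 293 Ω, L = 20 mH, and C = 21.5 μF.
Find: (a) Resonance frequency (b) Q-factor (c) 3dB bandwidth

Step 1 — Resonance: ω₀ = 1/√(LC) = 1/√(0.02·2.15e-05) = 1525 rad/s.
Step 2 — f₀ = ω₀/(2π) = 242.7 Hz.
Step 3 — Parallel Q: Q = R/(ω₀L) = 293/(1525·0.02) = 9.607.
Step 4 — Bandwidth: Δω = ω₀/Q = 158.7 rad/s; BW = Δω/(2π) = 25.26 Hz.

(a) f₀ = 242.7 Hz  (b) Q = 9.607  (c) BW = 25.26 Hz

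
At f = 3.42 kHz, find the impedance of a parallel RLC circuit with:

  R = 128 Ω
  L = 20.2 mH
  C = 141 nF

Step 1 — Angular frequency: ω = 2π·f = 2π·3420 = 2.149e+04 rad/s.
Step 2 — Component impedances:
  R: Z = R = 128 Ω
  L: Z = jωL = j·2.149e+04·0.0202 = 0 + j434.1 Ω
  C: Z = 1/(jωC) = -j/(ω·C) = 0 - j330 Ω
Step 3 — Parallel combination: 1/Z_total = 1/R + 1/L + 1/C; Z_total = 126.9 - j11.79 Ω = 127.5∠-5.3° Ω.

Z = 126.9 - j11.79 Ω = 127.5∠-5.3° Ω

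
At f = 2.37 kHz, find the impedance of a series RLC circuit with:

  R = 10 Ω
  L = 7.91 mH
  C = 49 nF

Step 1 — Angular frequency: ω = 2π·f = 2π·2370 = 1.489e+04 rad/s.
Step 2 — Component impedances:
  R: Z = R = 10 Ω
  L: Z = jωL = j·1.489e+04·0.00791 = 0 + j117.8 Ω
  C: Z = 1/(jωC) = -j/(ω·C) = 0 - j1370 Ω
Step 3 — Series combination: Z_total = R + L + C = 10 - j1253 Ω = 1253∠-89.5° Ω.

Z = 10 - j1253 Ω = 1253∠-89.5° Ω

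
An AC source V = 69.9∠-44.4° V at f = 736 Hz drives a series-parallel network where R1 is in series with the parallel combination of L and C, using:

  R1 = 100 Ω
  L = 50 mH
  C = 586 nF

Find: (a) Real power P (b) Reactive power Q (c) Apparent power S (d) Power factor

Step 1 — Angular frequency: ω = 2π·f = 2π·736 = 4624 rad/s.
Step 2 — Component impedances:
  R1: Z = R = 100 Ω
  L: Z = jωL = j·4624·0.05 = 0 + j231.2 Ω
  C: Z = 1/(jωC) = -j/(ω·C) = 0 - j369 Ω
Step 3 — Parallel branch: L || C = 1/(1/L + 1/C) = 0 + j619.2 Ω.
Step 4 — Series with R1: Z_total = R1 + (L || C) = 100 + j619.2 Ω = 627.2∠80.8° Ω.
Step 5 — Source phasor: V = 69.9∠-44.4° V = 49.94 - j48.91 V.
Step 6 — Current: I = V / Z = -0.06428 - j0.09103 A = 0.1114∠-125.2° A.
Step 7 — Complex power: S = V·I* = 1.242 + j7.69 VA.
Step 8 — Real power: P = Re(S) = 1.242 W.
Step 9 — Reactive power: Q = Im(S) = 7.69 VAR.
Step 10 — Apparent power: |S| = 7.79 VA.
Step 11 — Power factor: PF = P/|S| = 0.1594 (lagging).

(a) P = 1.242 W  (b) Q = 7.69 VAR  (c) S = 7.79 VA  (d) PF = 0.1594 (lagging)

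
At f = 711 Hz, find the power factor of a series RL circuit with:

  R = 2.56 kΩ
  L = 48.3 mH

Step 1 — Angular frequency: ω = 2π·f = 2π·711 = 4467 rad/s.
Step 2 — Component impedances:
  R: Z = R = 2560 Ω
  L: Z = jωL = j·4467·0.0483 = 0 + j215.8 Ω
Step 3 — Series combination: Z_total = R + L = 2560 + j215.8 Ω = 2569∠4.8° Ω.
Step 4 — Power factor: PF = cos(φ) = Re(Z)/|Z| = 2560/2569 = 0.9965.
Step 5 — Type: Im(Z) = 215.8 ⇒ lagging (phase φ = 4.8°).

PF = 0.9965 (lagging, φ = 4.8°)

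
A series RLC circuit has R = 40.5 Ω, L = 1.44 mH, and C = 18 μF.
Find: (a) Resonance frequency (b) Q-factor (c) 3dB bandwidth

Step 1 — Resonance condition Im(Z)=0 gives ω₀ = 1/√(LC).
Step 2 — ω₀ = 1/√(0.00144·1.8e-05) = 6211 rad/s.
Step 3 — f₀ = ω₀/(2π) = 988.6 Hz.
Step 4 — Series Q: Q = ω₀L/R = 6211·0.00144/40.5 = 0.2208.
Step 5 — 3dB bandwidth: Δω = ω₀/Q = 2.812e+04 rad/s; BW = Δω/(2π) = 4476 Hz.

(a) f₀ = 988.6 Hz  (b) Q = 0.2208  (c) BW = 4476 Hz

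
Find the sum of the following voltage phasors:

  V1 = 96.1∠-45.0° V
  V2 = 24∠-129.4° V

Step 1 — Convert each phasor to rectangular form:
  V1 = 96.1·(cos(-45.0°) + j·sin(-45.0°)) = 67.95 - j67.95 V
  V2 = 24·(cos(-129.4°) + j·sin(-129.4°)) = -15.23 - j18.55 V
Step 2 — Sum components: V_total = 52.72 - j86.5 V.
Step 3 — Convert to polar: |V_total| = 101.3 V, ∠V_total = -58.6°.

V_total = 101.3∠-58.6° V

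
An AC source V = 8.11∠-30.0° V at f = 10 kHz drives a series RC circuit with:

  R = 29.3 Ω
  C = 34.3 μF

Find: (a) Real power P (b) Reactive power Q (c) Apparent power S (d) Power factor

Step 1 — Angular frequency: ω = 2π·f = 2π·1e+04 = 6.283e+04 rad/s.
Step 2 — Component impedances:
  R: Z = R = 29.3 Ω
  C: Z = 1/(jωC) = -j/(ω·C) = 0 - j0.464 Ω
Step 3 — Series combination: Z_total = R + C = 29.3 - j0.464 Ω = 29.3∠-0.9° Ω.
Step 4 — Source phasor: V = 8.11∠-30.0° V = 7.023 - j4.055 V.
Step 5 — Current: I = V / Z = 0.2418 - j0.1346 A = 0.2768∠-29.1° A.
Step 6 — Complex power: S = V·I* = 2.244 - j0.03554 VA.
Step 7 — Real power: P = Re(S) = 2.244 W.
Step 8 — Reactive power: Q = Im(S) = -0.03554 VAR.
Step 9 — Apparent power: |S| = 2.245 VA.
Step 10 — Power factor: PF = P/|S| = 0.9999 (leading).

(a) P = 2.244 W  (b) Q = -0.03554 VAR  (c) S = 2.245 VA  (d) PF = 0.9999 (leading)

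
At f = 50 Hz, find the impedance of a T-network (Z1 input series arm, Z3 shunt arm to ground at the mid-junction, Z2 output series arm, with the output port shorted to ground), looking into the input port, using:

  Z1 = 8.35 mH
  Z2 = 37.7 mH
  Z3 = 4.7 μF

Step 1 — Angular frequency: ω = 2π·f = 2π·50 = 314.2 rad/s.
Step 2 — Component impedances:
  Z1: Z = jωL = j·314.2·0.00835 = 0 + j2.623 Ω
  Z2: Z = jωL = j·314.2·0.0377 = 0 + j11.84 Ω
  Z3: Z = 1/(jωC) = -j/(ω·C) = 0 - j677.3 Ω
Step 3 — With the output port shorted to ground, the output series arm Z2 runs from the junction to ground; the shunt arm Z3 also runs from the junction to ground. They appear in parallel: Z3 || Z2 = 0 + j12.05 Ω.
Step 4 — Series with input arm Z1: Z_in = Z1 + (Z3 || Z2) = 0 + j14.68 Ω = 14.68∠90.0° Ω.

Z = 0 + j14.68 Ω = 14.68∠90.0° Ω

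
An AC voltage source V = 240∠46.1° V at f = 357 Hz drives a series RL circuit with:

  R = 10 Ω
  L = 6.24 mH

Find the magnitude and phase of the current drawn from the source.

Step 1 — Angular frequency: ω = 2π·f = 2π·357 = 2243 rad/s.
Step 2 — Component impedances:
  R: Z = R = 10 Ω
  L: Z = jωL = j·2243·0.00624 = 0 + j14 Ω
Step 3 — Series combination: Z_total = R + L = 10 + j14 Ω = 17.2∠54.5° Ω.
Step 4 — Source phasor: V = 240∠46.1° V = 166.4 + j172.9 V.
Step 5 — Ohm's law: I = V / Z_total = (166.4 + j172.9) / (10 + j14) = 13.8 - j2.028 A.
Step 6 — Convert to polar: |I| = 13.95 A, ∠I = -8.4°.

I = 13.95∠-8.4° A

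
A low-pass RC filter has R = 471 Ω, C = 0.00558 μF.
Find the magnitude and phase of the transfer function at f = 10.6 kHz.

Step 1 — Angular frequency: ω = 2π·1.06e+04 = 6.66e+04 rad/s.
Step 2 — Transfer function: H(jω) = 1/(1 + jωRC).
Step 3 — Denominator: 1 + jωRC = 1 + j·6.66e+04·471·5.58e-09 = 1 + j0.175.
Step 4 — H = 0.9703 - j0.1698.
Step 5 — Magnitude: |H| = 0.985 (-0.1 dB); phase: φ = -9.9°.

|H| = 0.985 (-0.1 dB), φ = -9.9°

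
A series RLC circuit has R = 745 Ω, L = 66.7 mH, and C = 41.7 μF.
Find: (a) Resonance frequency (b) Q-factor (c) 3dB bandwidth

Step 1 — Resonance: ω₀ = 1/√(LC) = 1/√(0.0667·4.17e-05) = 599.6 rad/s.
Step 2 — f₀ = ω₀/(2π) = 95.43 Hz.
Step 3 — Series Q: Q = ω₀L/R = 599.6·0.0667/745 = 0.05368.
Step 4 — Bandwidth: Δω = ω₀/Q = 1.117e+04 rad/s; BW = Δω/(2π) = 1778 Hz.

(a) f₀ = 95.43 Hz  (b) Q = 0.05368  (c) BW = 1778 Hz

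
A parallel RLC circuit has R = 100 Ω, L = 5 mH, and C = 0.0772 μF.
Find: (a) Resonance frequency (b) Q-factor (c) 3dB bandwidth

Step 1 — Resonance: ω₀ = 1/√(LC) = 1/√(0.005·7.72e-08) = 5.09e+04 rad/s.
Step 2 — f₀ = ω₀/(2π) = 8101 Hz.
Step 3 — Parallel Q: Q = R/(ω₀L) = 100/(5.09e+04·0.005) = 0.3929.
Step 4 — Bandwidth: Δω = ω₀/Q = 1.295e+05 rad/s; BW = Δω/(2π) = 2.062e+04 Hz.

(a) f₀ = 8101 Hz  (b) Q = 0.3929  (c) BW = 2.062e+04 Hz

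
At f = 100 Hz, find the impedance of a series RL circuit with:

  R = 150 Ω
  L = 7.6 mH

Step 1 — Angular frequency: ω = 2π·f = 2π·100 = 628.3 rad/s.
Step 2 — Component impedances:
  R: Z = R = 150 Ω
  L: Z = jωL = j·628.3·0.0076 = 0 + j4.775 Ω
Step 3 — Series combination: Z_total = R + L = 150 + j4.775 Ω = 150.1∠1.8° Ω.

Z = 150 + j4.775 Ω = 150.1∠1.8° Ω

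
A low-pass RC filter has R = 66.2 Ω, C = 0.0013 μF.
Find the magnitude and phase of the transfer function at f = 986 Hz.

Step 1 — Angular frequency: ω = 2π·986 = 6195 rad/s.
Step 2 — Transfer function: H(jω) = 1/(1 + jωRC).
Step 3 — Denominator: 1 + jωRC = 1 + j·6195·66.2·1.3e-09 = 1 + j0.0005332.
Step 4 — H = 1 - j0.0005332.
Step 5 — Magnitude: |H| = 1 (-0.0 dB); phase: φ = -0.0°.

|H| = 1 (-0.0 dB), φ = -0.0°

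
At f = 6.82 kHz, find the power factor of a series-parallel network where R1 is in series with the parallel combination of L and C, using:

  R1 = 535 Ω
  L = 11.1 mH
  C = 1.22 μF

Step 1 — Angular frequency: ω = 2π·f = 2π·6820 = 4.285e+04 rad/s.
Step 2 — Component impedances:
  R1: Z = R = 535 Ω
  L: Z = jωL = j·4.285e+04·0.0111 = 0 + j475.6 Ω
  C: Z = 1/(jωC) = -j/(ω·C) = 0 - j19.13 Ω
Step 3 — Parallel branch: L || C = 1/(1/L + 1/C) = 0 - j19.93 Ω.
Step 4 — Series with R1: Z_total = R1 + (L || C) = 535 - j19.93 Ω = 535.4∠-2.1° Ω.
Step 5 — Power factor: PF = cos(φ) = Re(Z)/|Z| = 535/535.4 = 0.9993.
Step 6 — Type: Im(Z) = -19.93 ⇒ leading (phase φ = -2.1°).

PF = 0.9993 (leading, φ = -2.1°)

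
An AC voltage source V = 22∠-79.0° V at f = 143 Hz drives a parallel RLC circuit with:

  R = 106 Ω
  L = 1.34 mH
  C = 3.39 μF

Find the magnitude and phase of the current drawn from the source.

Step 1 — Angular frequency: ω = 2π·f = 2π·143 = 898.5 rad/s.
Step 2 — Component impedances:
  R: Z = R = 106 Ω
  L: Z = jωL = j·898.5·0.00134 = 0 + j1.204 Ω
  C: Z = 1/(jωC) = -j/(ω·C) = 0 - j328.3 Ω
Step 3 — Parallel combination: 1/Z_total = 1/R + 1/L + 1/C; Z_total = 0.01377 + j1.208 Ω = 1.208∠89.3° Ω.
Step 4 — Source phasor: V = 22∠-79.0° V = 4.198 - j21.6 V.
Step 5 — Ohm's law: I = V / Z_total = (4.198 - j21.6) / (0.01377 + j1.208) = -17.83 - j3.678 A.
Step 6 — Convert to polar: |I| = 18.21 A, ∠I = -168.3°.

I = 18.21∠-168.3° A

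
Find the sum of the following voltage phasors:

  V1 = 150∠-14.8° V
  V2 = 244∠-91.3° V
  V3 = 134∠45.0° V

Step 1 — Convert each phasor to rectangular form:
  V1 = 150·(cos(-14.8°) + j·sin(-14.8°)) = 145 - j38.32 V
  V2 = 244·(cos(-91.3°) + j·sin(-91.3°)) = -5.536 - j243.9 V
  V3 = 134·(cos(45.0°) + j·sin(45.0°)) = 94.75 + j94.75 V
Step 2 — Sum components: V_total = 234.2 - j187.5 V.
Step 3 — Convert to polar: |V_total| = 300 V, ∠V_total = -38.7°.

V_total = 300∠-38.7° V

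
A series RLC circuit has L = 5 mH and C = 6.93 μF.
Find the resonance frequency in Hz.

Step 1 — Resonance condition Im(Z)=0 gives ω₀ = 1/√(LC).
Step 2 — ω₀ = 1/√(0.005·6.93e-06) = 5372 rad/s.
Step 3 — f₀ = ω₀/(2π) = 855 Hz.

f₀ = 855 Hz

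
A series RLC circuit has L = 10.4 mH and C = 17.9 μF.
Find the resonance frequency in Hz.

Step 1 — Resonance condition Im(Z)=0 gives ω₀ = 1/√(LC).
Step 2 — ω₀ = 1/√(0.0104·1.79e-05) = 2318 rad/s.
Step 3 — f₀ = ω₀/(2π) = 368.9 Hz.

f₀ = 368.9 Hz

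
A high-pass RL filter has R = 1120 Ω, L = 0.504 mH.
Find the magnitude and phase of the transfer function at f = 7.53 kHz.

Step 1 — Angular frequency: ω = 2π·7530 = 4.731e+04 rad/s.
Step 2 — Transfer function: H(jω) = jωL/(R + jωL).
Step 3 — Numerator jωL = j·23.85; denominator R + jωL = 1120 + j23.85.
Step 4 — H = 0.0004531 + j0.02128.
Step 5 — Magnitude: |H| = 0.02129 (-33.4 dB); phase: φ = 88.8°.

|H| = 0.02129 (-33.4 dB), φ = 88.8°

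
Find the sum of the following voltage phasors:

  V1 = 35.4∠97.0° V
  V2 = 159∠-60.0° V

Step 1 — Convert each phasor to rectangular form:
  V1 = 35.4·(cos(97.0°) + j·sin(97.0°)) = -4.314 + j35.14 V
  V2 = 159·(cos(-60.0°) + j·sin(-60.0°)) = 79.5 - j137.7 V
Step 2 — Sum components: V_total = 75.19 - j102.6 V.
Step 3 — Convert to polar: |V_total| = 127.2 V, ∠V_total = -53.8°.

V_total = 127.2∠-53.8° V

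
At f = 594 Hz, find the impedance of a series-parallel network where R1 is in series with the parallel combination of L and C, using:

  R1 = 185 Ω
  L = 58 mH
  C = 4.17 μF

Step 1 — Angular frequency: ω = 2π·f = 2π·594 = 3732 rad/s.
Step 2 — Component impedances:
  R1: Z = R = 185 Ω
  L: Z = jωL = j·3732·0.058 = 0 + j216.5 Ω
  C: Z = 1/(jωC) = -j/(ω·C) = 0 - j64.25 Ω
Step 3 — Parallel branch: L || C = 1/(1/L + 1/C) = 0 - j91.38 Ω.
Step 4 — Series with R1: Z_total = R1 + (L || C) = 185 - j91.38 Ω = 206.3∠-26.3° Ω.

Z = 185 - j91.38 Ω = 206.3∠-26.3° Ω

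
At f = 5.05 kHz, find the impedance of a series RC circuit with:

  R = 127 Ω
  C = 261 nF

Step 1 — Angular frequency: ω = 2π·f = 2π·5050 = 3.173e+04 rad/s.
Step 2 — Component impedances:
  R: Z = R = 127 Ω
  C: Z = 1/(jωC) = -j/(ω·C) = 0 - j120.8 Ω
Step 3 — Series combination: Z_total = R + C = 127 - j120.8 Ω = 175.2∠-43.6° Ω.

Z = 127 - j120.8 Ω = 175.2∠-43.6° Ω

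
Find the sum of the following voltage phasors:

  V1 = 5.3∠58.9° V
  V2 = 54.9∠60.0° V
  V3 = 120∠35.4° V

Step 1 — Convert each phasor to rectangular form:
  V1 = 5.3·(cos(58.9°) + j·sin(58.9°)) = 2.738 + j4.538 V
  V2 = 54.9·(cos(60.0°) + j·sin(60.0°)) = 27.45 + j47.54 V
  V3 = 120·(cos(35.4°) + j·sin(35.4°)) = 97.82 + j69.51 V
Step 2 — Sum components: V_total = 128 + j121.6 V.
Step 3 — Convert to polar: |V_total| = 176.6 V, ∠V_total = 43.5°.

V_total = 176.6∠43.5° V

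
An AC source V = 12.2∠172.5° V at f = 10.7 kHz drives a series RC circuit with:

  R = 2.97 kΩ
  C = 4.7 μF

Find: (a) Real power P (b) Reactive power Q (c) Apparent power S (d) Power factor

Step 1 — Angular frequency: ω = 2π·f = 2π·1.07e+04 = 6.723e+04 rad/s.
Step 2 — Component impedances:
  R: Z = R = 2970 Ω
  C: Z = 1/(jωC) = -j/(ω·C) = 0 - j3.165 Ω
Step 3 — Series combination: Z_total = R + C = 2970 - j3.165 Ω = 2970∠-0.1° Ω.
Step 4 — Source phasor: V = 12.2∠172.5° V = -12.1 + j1.592 V.
Step 5 — Current: I = V / Z = -0.004073 + j0.0005318 A = 0.004108∠172.6° A.
Step 6 — Complex power: S = V·I* = 0.05011 - j5.34e-05 VA.
Step 7 — Real power: P = Re(S) = 0.05011 W.
Step 8 — Reactive power: Q = Im(S) = -5.34e-05 VAR.
Step 9 — Apparent power: |S| = 0.05011 VA.
Step 10 — Power factor: PF = P/|S| = 1 (leading).

(a) P = 0.05011 W  (b) Q = -5.34e-05 VAR  (c) S = 0.05011 VA  (d) PF = 1 (leading)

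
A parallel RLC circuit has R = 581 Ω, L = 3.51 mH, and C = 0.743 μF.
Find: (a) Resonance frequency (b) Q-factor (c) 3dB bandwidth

Step 1 — Resonance: ω₀ = 1/√(LC) = 1/√(0.00351·7.43e-07) = 1.958e+04 rad/s.
Step 2 — f₀ = ω₀/(2π) = 3117 Hz.
Step 3 — Parallel Q: Q = R/(ω₀L) = 581/(1.958e+04·0.00351) = 8.453.
Step 4 — Bandwidth: Δω = ω₀/Q = 2317 rad/s; BW = Δω/(2π) = 368.7 Hz.

(a) f₀ = 3117 Hz  (b) Q = 8.453  (c) BW = 368.7 Hz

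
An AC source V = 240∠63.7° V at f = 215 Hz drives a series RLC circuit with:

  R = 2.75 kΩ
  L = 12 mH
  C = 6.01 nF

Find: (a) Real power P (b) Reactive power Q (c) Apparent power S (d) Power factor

Step 1 — Angular frequency: ω = 2π·f = 2π·215 = 1351 rad/s.
Step 2 — Component impedances:
  R: Z = R = 2750 Ω
  L: Z = jωL = j·1351·0.012 = 0 + j16.21 Ω
  C: Z = 1/(jωC) = -j/(ω·C) = 0 - j1.232e+05 Ω
Step 3 — Series combination: Z_total = R + L + C = 2750 - j1.232e+05 Ω = 1.232e+05∠-88.7° Ω.
Step 4 — Source phasor: V = 240∠63.7° V = 106.3 + j215.2 V.
Step 5 — Current: I = V / Z = -0.001727 + j0.000902 A = 0.001948∠152.4° A.
Step 6 — Complex power: S = V·I* = 0.01044 - j0.4675 VA.
Step 7 — Real power: P = Re(S) = 0.01044 W.
Step 8 — Reactive power: Q = Im(S) = -0.4675 VAR.
Step 9 — Apparent power: |S| = 0.4676 VA.
Step 10 — Power factor: PF = P/|S| = 0.02232 (leading).

(a) P = 0.01044 W  (b) Q = -0.4675 VAR  (c) S = 0.4676 VA  (d) PF = 0.02232 (leading)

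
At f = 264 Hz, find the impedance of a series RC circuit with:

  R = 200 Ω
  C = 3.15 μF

Step 1 — Angular frequency: ω = 2π·f = 2π·264 = 1659 rad/s.
Step 2 — Component impedances:
  R: Z = R = 200 Ω
  C: Z = 1/(jωC) = -j/(ω·C) = 0 - j191.4 Ω
Step 3 — Series combination: Z_total = R + C = 200 - j191.4 Ω = 276.8∠-43.7° Ω.

Z = 200 - j191.4 Ω = 276.8∠-43.7° Ω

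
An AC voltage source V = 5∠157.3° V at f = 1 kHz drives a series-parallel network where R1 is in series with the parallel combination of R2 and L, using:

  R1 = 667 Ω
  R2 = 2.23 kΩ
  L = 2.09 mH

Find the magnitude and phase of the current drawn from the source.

Step 1 — Angular frequency: ω = 2π·f = 2π·1000 = 6283 rad/s.
Step 2 — Component impedances:
  R1: Z = R = 667 Ω
  R2: Z = R = 2230 Ω
  L: Z = jωL = j·6283·0.00209 = 0 + j13.13 Ω
Step 3 — Parallel branch: R2 || L = 1/(1/R2 + 1/L) = 0.07733 + j13.13 Ω.
Step 4 — Series with R1: Z_total = R1 + (R2 || L) = 667.1 + j13.13 Ω = 667.2∠1.1° Ω.
Step 5 — Source phasor: V = 5∠157.3° V = -4.613 + j1.93 V.
Step 6 — Ohm's law: I = V / Z_total = (-4.613 + j1.93) / (667.1 + j13.13) = -0.006855 + j0.003027 A.
Step 7 — Convert to polar: |I| = 0.007494 A, ∠I = 156.2°.

I = 0.007494∠156.2° A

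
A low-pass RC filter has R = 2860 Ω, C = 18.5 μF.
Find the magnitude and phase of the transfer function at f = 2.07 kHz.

Step 1 — Angular frequency: ω = 2π·2070 = 1.301e+04 rad/s.
Step 2 — Transfer function: H(jω) = 1/(1 + jωRC).
Step 3 — Denominator: 1 + jωRC = 1 + j·1.301e+04·2860·1.85e-05 = 1 + j688.2.
Step 4 — H = 2.112e-06 - j0.001453.
Step 5 — Magnitude: |H| = 0.001453 (-56.8 dB); phase: φ = -89.9°.

|H| = 0.001453 (-56.8 dB), φ = -89.9°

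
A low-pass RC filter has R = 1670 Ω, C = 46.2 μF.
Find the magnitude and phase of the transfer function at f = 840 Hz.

Step 1 — Angular frequency: ω = 2π·840 = 5278 rad/s.
Step 2 — Transfer function: H(jω) = 1/(1 + jωRC).
Step 3 — Denominator: 1 + jωRC = 1 + j·5278·1670·4.62e-05 = 1 + j407.2.
Step 4 — H = 6.031e-06 - j0.002456.
Step 5 — Magnitude: |H| = 0.002456 (-52.2 dB); phase: φ = -89.9°.

|H| = 0.002456 (-52.2 dB), φ = -89.9°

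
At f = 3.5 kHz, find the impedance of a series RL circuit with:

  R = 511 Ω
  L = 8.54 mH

Step 1 — Angular frequency: ω = 2π·f = 2π·3500 = 2.199e+04 rad/s.
Step 2 — Component impedances:
  R: Z = R = 511 Ω
  L: Z = jωL = j·2.199e+04·0.00854 = 0 + j187.8 Ω
Step 3 — Series combination: Z_total = R + L = 511 + j187.8 Ω = 544.4∠20.2° Ω.

Z = 511 + j187.8 Ω = 544.4∠20.2° Ω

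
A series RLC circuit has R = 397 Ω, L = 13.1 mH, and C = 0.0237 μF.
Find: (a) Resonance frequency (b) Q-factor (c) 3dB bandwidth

Step 1 — Resonance condition Im(Z)=0 gives ω₀ = 1/√(LC).
Step 2 — ω₀ = 1/√(0.0131·2.37e-08) = 5.675e+04 rad/s.
Step 3 — f₀ = ω₀/(2π) = 9033 Hz.
Step 4 — Series Q: Q = ω₀L/R = 5.675e+04·0.0131/397 = 1.873.
Step 5 — 3dB bandwidth: Δω = ω₀/Q = 3.031e+04 rad/s; BW = Δω/(2π) = 4823 Hz.

(a) f₀ = 9033 Hz  (b) Q = 1.873  (c) BW = 4823 Hz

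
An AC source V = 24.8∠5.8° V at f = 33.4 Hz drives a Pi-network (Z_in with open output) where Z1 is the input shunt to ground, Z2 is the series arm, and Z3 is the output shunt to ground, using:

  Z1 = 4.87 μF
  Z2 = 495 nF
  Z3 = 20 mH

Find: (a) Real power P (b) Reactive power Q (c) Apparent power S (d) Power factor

Step 1 — Angular frequency: ω = 2π·f = 2π·33.4 = 209.9 rad/s.
Step 2 — Component impedances:
  Z1: Z = 1/(jωC) = -j/(ω·C) = 0 - j978.5 Ω
  Z2: Z = 1/(jωC) = -j/(ω·C) = 0 - j9627 Ω
  Z3: Z = jωL = j·209.9·0.02 = 0 + j4.197 Ω
Step 3 — With open output, the series arm Z2 and the output shunt Z3 appear in series to ground: Z2 + Z3 = 0 - j9622 Ω.
Step 4 — Parallel with input shunt Z1: Z_in = Z1 || (Z2 + Z3) = 0 - j888.2 Ω = 888.2∠-90.0° Ω.
Step 5 — Source phasor: V = 24.8∠5.8° V = 24.67 + j2.506 V.
Step 6 — Current: I = V / Z = -0.002822 + j0.02778 A = 0.02792∠95.8° A.
Step 7 — Complex power: S = V·I* = 0 - j0.6925 VA.
Step 8 — Real power: P = Re(S) = 0 W.
Step 9 — Reactive power: Q = Im(S) = -0.6925 VAR.
Step 10 — Apparent power: |S| = 0.6925 VA.
Step 11 — Power factor: PF = P/|S| = 0 (leading).

(a) P = 0 W  (b) Q = -0.6925 VAR  (c) S = 0.6925 VA  (d) PF = 0 (leading)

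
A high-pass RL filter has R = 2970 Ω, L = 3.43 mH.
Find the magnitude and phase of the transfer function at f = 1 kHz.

Step 1 — Angular frequency: ω = 2π·1000 = 6283 rad/s.
Step 2 — Transfer function: H(jω) = jωL/(R + jωL).
Step 3 — Numerator jωL = j·21.55; denominator R + jωL = 2970 + j21.55.
Step 4 — H = 5.265e-05 + j0.007256.
Step 5 — Magnitude: |H| = 0.007256 (-42.8 dB); phase: φ = 89.6°.

|H| = 0.007256 (-42.8 dB), φ = 89.6°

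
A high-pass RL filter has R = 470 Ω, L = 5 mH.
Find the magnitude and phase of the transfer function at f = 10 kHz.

Step 1 — Angular frequency: ω = 2π·1e+04 = 6.283e+04 rad/s.
Step 2 — Transfer function: H(jω) = jωL/(R + jωL).
Step 3 — Numerator jωL = j·314.2; denominator R + jωL = 470 + j314.2.
Step 4 — H = 0.3088 + j0.462.
Step 5 — Magnitude: |H| = 0.5557 (-5.1 dB); phase: φ = 56.2°.

|H| = 0.5557 (-5.1 dB), φ = 56.2°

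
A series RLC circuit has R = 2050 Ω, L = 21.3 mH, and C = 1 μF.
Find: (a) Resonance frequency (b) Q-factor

Step 1 — Resonance condition Im(Z)=0 gives ω₀ = 1/√(LC).
Step 2 — ω₀ = 1/√(0.0213·1e-06) = 6852 rad/s.
Step 3 — f₀ = ω₀/(2π) = 1091 Hz.
Step 4 — Series Q: Q = ω₀L/R = 6852·0.0213/2050 = 0.07119.

(a) f₀ = 1091 Hz  (b) Q = 0.07119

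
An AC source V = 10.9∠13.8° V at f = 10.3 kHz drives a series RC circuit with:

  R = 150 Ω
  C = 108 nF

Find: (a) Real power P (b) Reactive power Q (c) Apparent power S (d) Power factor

Step 1 — Angular frequency: ω = 2π·f = 2π·1.03e+04 = 6.472e+04 rad/s.
Step 2 — Component impedances:
  R: Z = R = 150 Ω
  C: Z = 1/(jωC) = -j/(ω·C) = 0 - j143.1 Ω
Step 3 — Series combination: Z_total = R + C = 150 - j143.1 Ω = 207.3∠-43.6° Ω.
Step 4 — Source phasor: V = 10.9∠13.8° V = 10.59 + j2.6 V.
Step 5 — Current: I = V / Z = 0.02829 + j0.04432 A = 0.05258∠57.4° A.
Step 6 — Complex power: S = V·I* = 0.4147 - j0.3956 VA.
Step 7 — Real power: P = Re(S) = 0.4147 W.
Step 8 — Reactive power: Q = Im(S) = -0.3956 VAR.
Step 9 — Apparent power: |S| = 0.5732 VA.
Step 10 — Power factor: PF = P/|S| = 0.7236 (leading).

(a) P = 0.4147 W  (b) Q = -0.3956 VAR  (c) S = 0.5732 VA  (d) PF = 0.7236 (leading)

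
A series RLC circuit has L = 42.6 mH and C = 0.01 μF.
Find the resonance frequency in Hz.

Step 1 — Resonance condition Im(Z)=0 gives ω₀ = 1/√(LC).
Step 2 — ω₀ = 1/√(0.0426·1e-08) = 4.845e+04 rad/s.
Step 3 — f₀ = ω₀/(2π) = 7711 Hz.

f₀ = 7711 Hz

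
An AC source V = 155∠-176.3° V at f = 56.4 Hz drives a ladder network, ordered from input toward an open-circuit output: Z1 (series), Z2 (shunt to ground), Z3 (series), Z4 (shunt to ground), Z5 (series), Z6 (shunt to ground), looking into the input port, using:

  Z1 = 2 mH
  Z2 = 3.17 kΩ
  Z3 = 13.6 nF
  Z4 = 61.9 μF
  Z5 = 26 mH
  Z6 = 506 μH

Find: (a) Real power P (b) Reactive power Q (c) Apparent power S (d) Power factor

Step 1 — Angular frequency: ω = 2π·f = 2π·56.4 = 354.4 rad/s.
Step 2 — Component impedances:
  Z1: Z = jωL = j·354.4·0.002 = 0 + j0.7087 Ω
  Z2: Z = R = 3170 Ω
  Z3: Z = 1/(jωC) = -j/(ω·C) = 0 - j2.075e+05 Ω
  Z4: Z = 1/(jωC) = -j/(ω·C) = 0 - j45.59 Ω
  Z5: Z = jωL = j·354.4·0.026 = 0 + j9.214 Ω
  Z6: Z = jωL = j·354.4·0.000506 = 0 + j0.1793 Ω
Step 3 — Ladder network (open output): work backward from the far end, alternating series and parallel combinations. Z_in = 3169 - j47.71 Ω = 3170∠-0.9° Ω.
Step 4 — Source phasor: V = 155∠-176.3° V = -154.7 - j10 V.
Step 5 — Current: I = V / Z = -0.04875 - j0.00389 A = 0.0489∠-175.4° A.
Step 6 — Complex power: S = V·I* = 7.579 - j0.1141 VA.
Step 7 — Real power: P = Re(S) = 7.579 W.
Step 8 — Reactive power: Q = Im(S) = -0.1141 VAR.
Step 9 — Apparent power: |S| = 7.58 VA.
Step 10 — Power factor: PF = P/|S| = 0.9999 (leading).

(a) P = 7.579 W  (b) Q = -0.1141 VAR  (c) S = 7.58 VA  (d) PF = 0.9999 (leading)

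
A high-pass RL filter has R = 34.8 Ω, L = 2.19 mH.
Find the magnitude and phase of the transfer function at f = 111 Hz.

Step 1 — Angular frequency: ω = 2π·111 = 697.4 rad/s.
Step 2 — Transfer function: H(jω) = jωL/(R + jωL).
Step 3 — Numerator jωL = j·1.527; denominator R + jωL = 34.8 + j1.527.
Step 4 — H = 0.001923 + j0.04381.
Step 5 — Magnitude: |H| = 0.04385 (-27.2 dB); phase: φ = 87.5°.

|H| = 0.04385 (-27.2 dB), φ = 87.5°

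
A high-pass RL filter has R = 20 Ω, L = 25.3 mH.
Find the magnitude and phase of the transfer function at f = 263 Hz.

Step 1 — Angular frequency: ω = 2π·263 = 1652 rad/s.
Step 2 — Transfer function: H(jω) = jωL/(R + jωL).
Step 3 — Numerator jωL = j·41.81; denominator R + jωL = 20 + j41.81.
Step 4 — H = 0.8138 + j0.3893.
Step 5 — Magnitude: |H| = 0.9021 (-0.9 dB); phase: φ = 25.6°.

|H| = 0.9021 (-0.9 dB), φ = 25.6°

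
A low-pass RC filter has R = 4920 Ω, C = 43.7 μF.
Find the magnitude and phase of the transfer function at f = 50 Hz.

Step 1 — Angular frequency: ω = 2π·50 = 314.2 rad/s.
Step 2 — Transfer function: H(jω) = 1/(1 + jωRC).
Step 3 — Denominator: 1 + jωRC = 1 + j·314.2·4920·4.37e-05 = 1 + j67.55.
Step 4 — H = 0.0002191 - j0.0148.
Step 5 — Magnitude: |H| = 0.0148 (-36.6 dB); phase: φ = -89.2°.

|H| = 0.0148 (-36.6 dB), φ = -89.2°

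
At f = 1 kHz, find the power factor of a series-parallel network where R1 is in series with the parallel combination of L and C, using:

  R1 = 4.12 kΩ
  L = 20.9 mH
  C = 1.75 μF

Step 1 — Angular frequency: ω = 2π·f = 2π·1000 = 6283 rad/s.
Step 2 — Component impedances:
  R1: Z = R = 4120 Ω
  L: Z = jωL = j·6283·0.0209 = 0 + j131.3 Ω
  C: Z = 1/(jωC) = -j/(ω·C) = 0 - j90.95 Ω
Step 3 — Parallel branch: L || C = 1/(1/L + 1/C) = 0 - j295.8 Ω.
Step 4 — Series with R1: Z_total = R1 + (L || C) = 4120 - j295.8 Ω = 4131∠-4.1° Ω.
Step 5 — Power factor: PF = cos(φ) = Re(Z)/|Z| = 4120/4130.6 = 0.9974.
Step 6 — Type: Im(Z) = -295.8 ⇒ leading (phase φ = -4.1°).

PF = 0.9974 (leading, φ = -4.1°)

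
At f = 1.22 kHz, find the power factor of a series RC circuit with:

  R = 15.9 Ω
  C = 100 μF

Step 1 — Angular frequency: ω = 2π·f = 2π·1220 = 7665 rad/s.
Step 2 — Component impedances:
  R: Z = R = 15.9 Ω
  C: Z = 1/(jωC) = -j/(ω·C) = 0 - j1.305 Ω
Step 3 — Series combination: Z_total = R + C = 15.9 - j1.305 Ω = 15.95∠-4.7° Ω.
Step 4 — Power factor: PF = cos(φ) = Re(Z)/|Z| = 15.9/15.953 = 0.9967.
Step 5 — Type: Im(Z) = -1.305 ⇒ leading (phase φ = -4.7°).

PF = 0.9967 (leading, φ = -4.7°)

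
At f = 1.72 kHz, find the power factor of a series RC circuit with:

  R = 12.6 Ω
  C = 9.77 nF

Step 1 — Angular frequency: ω = 2π·f = 2π·1720 = 1.081e+04 rad/s.
Step 2 — Component impedances:
  R: Z = R = 12.6 Ω
  C: Z = 1/(jωC) = -j/(ω·C) = 0 - j9471 Ω
Step 3 — Series combination: Z_total = R + C = 12.6 - j9471 Ω = 9471∠-89.9° Ω.
Step 4 — Power factor: PF = cos(φ) = Re(Z)/|Z| = 12.6/9471 = 0.00133.
Step 5 — Type: Im(Z) = -9471 ⇒ leading (phase φ = -89.9°).

PF = 0.00133 (leading, φ = -89.9°)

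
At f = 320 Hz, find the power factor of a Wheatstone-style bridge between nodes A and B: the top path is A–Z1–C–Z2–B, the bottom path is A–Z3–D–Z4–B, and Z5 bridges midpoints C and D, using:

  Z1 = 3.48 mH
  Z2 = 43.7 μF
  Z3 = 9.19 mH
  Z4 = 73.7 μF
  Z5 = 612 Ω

Step 1 — Angular frequency: ω = 2π·f = 2π·320 = 2011 rad/s.
Step 2 — Component impedances:
  Z1: Z = jωL = j·2011·0.00348 = 0 + j6.997 Ω
  Z2: Z = 1/(jωC) = -j/(ω·C) = 0 - j11.38 Ω
  Z3: Z = jωL = j·2011·0.00919 = 0 + j18.48 Ω
  Z4: Z = 1/(jωC) = -j/(ω·C) = 0 - j6.748 Ω
  Z5: Z = R = 612 Ω
Step 3 — Bridge requires nodal analysis (the Z5 bridge couples midpoints C and D, so the two paths cannot be reduced to a simple series/parallel combination). Setting node B to ground and injecting 1 A at node A, the 3-node admittance system at A, C, D solves to V_A = Z_AB = 0.7971 - j6.919 Ω = 6.965∠-83.4° Ω.
Step 4 — Power factor: PF = cos(φ) = Re(Z)/|Z| = 0.7971/6.965 = 0.1144.
Step 5 — Type: Im(Z) = -6.919 ⇒ leading (phase φ = -83.4°).

PF = 0.1144 (leading, φ = -83.4°)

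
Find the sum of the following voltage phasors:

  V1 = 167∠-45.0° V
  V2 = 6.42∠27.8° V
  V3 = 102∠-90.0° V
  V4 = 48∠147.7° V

Step 1 — Convert each phasor to rectangular form:
  V1 = 167·(cos(-45.0°) + j·sin(-45.0°)) = 118.1 - j118.1 V
  V2 = 6.42·(cos(27.8°) + j·sin(27.8°)) = 5.679 + j2.994 V
  V3 = 102·(cos(-90.0°) + j·sin(-90.0°)) = 0 - j102 V
  V4 = 48·(cos(147.7°) + j·sin(147.7°)) = -40.57 + j25.65 V
Step 2 — Sum components: V_total = 83.19 - j191.4 V.
Step 3 — Convert to polar: |V_total| = 208.7 V, ∠V_total = -66.5°.

V_total = 208.7∠-66.5° V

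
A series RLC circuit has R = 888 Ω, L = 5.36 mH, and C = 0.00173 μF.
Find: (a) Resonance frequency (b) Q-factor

Step 1 — Resonance condition Im(Z)=0 gives ω₀ = 1/√(LC).
Step 2 — ω₀ = 1/√(0.00536·1.73e-09) = 3.284e+05 rad/s.
Step 3 — f₀ = ω₀/(2π) = 5.227e+04 Hz.
Step 4 — Series Q: Q = ω₀L/R = 3.284e+05·0.00536/888 = 1.982.

(a) f₀ = 5.227e+04 Hz  (b) Q = 1.982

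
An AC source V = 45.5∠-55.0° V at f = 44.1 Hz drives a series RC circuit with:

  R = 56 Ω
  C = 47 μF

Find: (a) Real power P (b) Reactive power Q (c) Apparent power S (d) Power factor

Step 1 — Angular frequency: ω = 2π·f = 2π·44.1 = 277.1 rad/s.
Step 2 — Component impedances:
  R: Z = R = 56 Ω
  C: Z = 1/(jωC) = -j/(ω·C) = 0 - j76.79 Ω
Step 3 — Series combination: Z_total = R + C = 56 - j76.79 Ω = 95.04∠-53.9° Ω.
Step 4 — Source phasor: V = 45.5∠-55.0° V = 26.1 - j37.27 V.
Step 5 — Current: I = V / Z = 0.4787 - j0.009217 A = 0.4788∠-1.1° A.
Step 6 — Complex power: S = V·I* = 12.84 - j17.6 VA.
Step 7 — Real power: P = Re(S) = 12.84 W.
Step 8 — Reactive power: Q = Im(S) = -17.6 VAR.
Step 9 — Apparent power: |S| = 21.78 VA.
Step 10 — Power factor: PF = P/|S| = 0.5892 (leading).

(a) P = 12.84 W  (b) Q = -17.6 VAR  (c) S = 21.78 VA  (d) PF = 0.5892 (leading)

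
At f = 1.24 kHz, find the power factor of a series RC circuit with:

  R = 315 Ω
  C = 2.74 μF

Step 1 — Angular frequency: ω = 2π·f = 2π·1240 = 7791 rad/s.
Step 2 — Component impedances:
  R: Z = R = 315 Ω
  C: Z = 1/(jωC) = -j/(ω·C) = 0 - j46.84 Ω
Step 3 — Series combination: Z_total = R + C = 315 - j46.84 Ω = 318.5∠-8.5° Ω.
Step 4 — Power factor: PF = cos(φ) = Re(Z)/|Z| = 315/318.46 = 0.9891.
Step 5 — Type: Im(Z) = -46.84 ⇒ leading (phase φ = -8.5°).

PF = 0.9891 (leading, φ = -8.5°)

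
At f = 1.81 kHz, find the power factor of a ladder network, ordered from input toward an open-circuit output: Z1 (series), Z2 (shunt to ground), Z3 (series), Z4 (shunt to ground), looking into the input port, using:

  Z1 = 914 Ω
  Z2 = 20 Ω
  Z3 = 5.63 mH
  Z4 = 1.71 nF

Step 1 — Angular frequency: ω = 2π·f = 2π·1810 = 1.137e+04 rad/s.
Step 2 — Component impedances:
  Z1: Z = R = 914 Ω
  Z2: Z = R = 20 Ω
  Z3: Z = jωL = j·1.137e+04·0.00563 = 0 + j64.03 Ω
  Z4: Z = 1/(jωC) = -j/(ω·C) = 0 - j5.142e+04 Ω
Step 3 — Ladder network (open output): work backward from the far end, alternating series and parallel combinations. Z_in = 934 - j0.007789 Ω = 934∠-0.0° Ω.
Step 4 — Power factor: PF = cos(φ) = Re(Z)/|Z| = 934/934 = 1.
Step 5 — Type: Im(Z) = -0.007789 ⇒ leading (phase φ = -0.0°).

PF = 1 (leading, φ = -0.0°)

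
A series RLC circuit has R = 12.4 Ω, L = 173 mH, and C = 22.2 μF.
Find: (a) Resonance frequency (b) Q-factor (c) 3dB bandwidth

Step 1 — Resonance condition Im(Z)=0 gives ω₀ = 1/√(LC).
Step 2 — ω₀ = 1/√(0.173·2.22e-05) = 510.3 rad/s.
Step 3 — f₀ = ω₀/(2π) = 81.21 Hz.
Step 4 — Series Q: Q = ω₀L/R = 510.3·0.173/12.4 = 7.119.
Step 5 — 3dB bandwidth: Δω = ω₀/Q = 71.68 rad/s; BW = Δω/(2π) = 11.41 Hz.

(a) f₀ = 81.21 Hz  (b) Q = 7.119  (c) BW = 11.41 Hz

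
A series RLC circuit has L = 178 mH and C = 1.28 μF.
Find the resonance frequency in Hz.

Step 1 — Resonance condition Im(Z)=0 gives ω₀ = 1/√(LC).
Step 2 — ω₀ = 1/√(0.178·1.28e-06) = 2095 rad/s.
Step 3 — f₀ = ω₀/(2π) = 333.4 Hz.

f₀ = 333.4 Hz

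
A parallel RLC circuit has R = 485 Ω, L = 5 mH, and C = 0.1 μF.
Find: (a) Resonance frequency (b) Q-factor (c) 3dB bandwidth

Step 1 — Resonance: ω₀ = 1/√(LC) = 1/√(0.005·1e-07) = 4.472e+04 rad/s.
Step 2 — f₀ = ω₀/(2π) = 7118 Hz.
Step 3 — Parallel Q: Q = R/(ω₀L) = 485/(4.472e+04·0.005) = 2.169.
Step 4 — Bandwidth: Δω = ω₀/Q = 2.062e+04 rad/s; BW = Δω/(2π) = 3282 Hz.

(a) f₀ = 7118 Hz  (b) Q = 2.169  (c) BW = 3282 Hz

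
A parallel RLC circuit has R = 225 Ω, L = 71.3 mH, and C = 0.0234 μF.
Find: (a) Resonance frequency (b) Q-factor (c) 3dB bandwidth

Step 1 — Resonance: ω₀ = 1/√(LC) = 1/√(0.0713·2.34e-08) = 2.448e+04 rad/s.
Step 2 — f₀ = ω₀/(2π) = 3896 Hz.
Step 3 — Parallel Q: Q = R/(ω₀L) = 225/(2.448e+04·0.0713) = 0.1289.
Step 4 — Bandwidth: Δω = ω₀/Q = 1.899e+05 rad/s; BW = Δω/(2π) = 3.023e+04 Hz.

(a) f₀ = 3896 Hz  (b) Q = 0.1289  (c) BW = 3.023e+04 Hz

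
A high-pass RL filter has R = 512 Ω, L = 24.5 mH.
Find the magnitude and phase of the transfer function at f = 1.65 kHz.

Step 1 — Angular frequency: ω = 2π·1650 = 1.037e+04 rad/s.
Step 2 — Transfer function: H(jω) = jωL/(R + jωL).
Step 3 — Numerator jωL = j·254; denominator R + jωL = 512 + j254.
Step 4 — H = 0.1975 + j0.3981.
Step 5 — Magnitude: |H| = 0.4444 (-7.0 dB); phase: φ = 63.6°.

|H| = 0.4444 (-7.0 dB), φ = 63.6°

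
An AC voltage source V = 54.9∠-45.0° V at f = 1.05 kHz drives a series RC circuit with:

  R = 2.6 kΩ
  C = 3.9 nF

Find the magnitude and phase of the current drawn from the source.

Step 1 — Angular frequency: ω = 2π·f = 2π·1050 = 6597 rad/s.
Step 2 — Component impedances:
  R: Z = R = 2600 Ω
  C: Z = 1/(jωC) = -j/(ω·C) = 0 - j3.887e+04 Ω
Step 3 — Series combination: Z_total = R + C = 2600 - j3.887e+04 Ω = 3.895e+04∠-86.2° Ω.
Step 4 — Source phasor: V = 54.9∠-45.0° V = 38.82 - j38.82 V.
Step 5 — Ohm's law: I = V / Z_total = (38.82 - j38.82) / (2600 - j3.887e+04) = 0.001061 + j0.0009279 A.
Step 6 — Convert to polar: |I| = 0.001409 A, ∠I = 41.2°.

I = 0.001409∠41.2° A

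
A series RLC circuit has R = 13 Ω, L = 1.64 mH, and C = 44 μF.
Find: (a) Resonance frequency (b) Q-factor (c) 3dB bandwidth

Step 1 — Resonance condition Im(Z)=0 gives ω₀ = 1/√(LC).
Step 2 — ω₀ = 1/√(0.00164·4.4e-05) = 3723 rad/s.
Step 3 — f₀ = ω₀/(2π) = 592.5 Hz.
Step 4 — Series Q: Q = ω₀L/R = 3723·0.00164/13 = 0.4696.
Step 5 — 3dB bandwidth: Δω = ω₀/Q = 7927 rad/s; BW = Δω/(2π) = 1262 Hz.

(a) f₀ = 592.5 Hz  (b) Q = 0.4696  (c) BW = 1262 Hz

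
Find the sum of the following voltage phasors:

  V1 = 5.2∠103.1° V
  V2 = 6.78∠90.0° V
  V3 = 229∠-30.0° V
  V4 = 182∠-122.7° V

Step 1 — Convert each phasor to rectangular form:
  V1 = 5.2·(cos(103.1°) + j·sin(103.1°)) = -1.179 + j5.065 V
  V2 = 6.78·(cos(90.0°) + j·sin(90.0°)) = 0 + j6.78 V
  V3 = 229·(cos(-30.0°) + j·sin(-30.0°)) = 198.3 - j114.5 V
  V4 = 182·(cos(-122.7°) + j·sin(-122.7°)) = -98.32 - j153.2 V
Step 2 — Sum components: V_total = 98.82 - j255.8 V.
Step 3 — Convert to polar: |V_total| = 274.2 V, ∠V_total = -68.9°.

V_total = 274.2∠-68.9° V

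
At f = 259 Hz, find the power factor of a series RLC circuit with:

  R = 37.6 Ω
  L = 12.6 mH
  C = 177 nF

Step 1 — Angular frequency: ω = 2π·f = 2π·259 = 1627 rad/s.
Step 2 — Component impedances:
  R: Z = R = 37.6 Ω
  L: Z = jωL = j·1627·0.0126 = 0 + j20.5 Ω
  C: Z = 1/(jωC) = -j/(ω·C) = 0 - j3472 Ω
Step 3 — Series combination: Z_total = R + L + C = 37.6 - j3451 Ω = 3451∠-89.4° Ω.
Step 4 — Power factor: PF = cos(φ) = Re(Z)/|Z| = 37.6/3451.4 = 0.01089.
Step 5 — Type: Im(Z) = -3451 ⇒ leading (phase φ = -89.4°).

PF = 0.01089 (leading, φ = -89.4°)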